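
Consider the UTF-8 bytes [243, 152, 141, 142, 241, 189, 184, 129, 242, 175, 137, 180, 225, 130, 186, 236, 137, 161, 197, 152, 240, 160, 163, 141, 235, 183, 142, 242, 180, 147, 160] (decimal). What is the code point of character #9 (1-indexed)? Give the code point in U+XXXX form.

U+B44E0

Offset 0: leading byte 0xF3 = 11110011 → 4-byte char #1 = F3 98 8D 8E.
Offset 4: leading byte 0xF1 = 11110001 → 4-byte char #2 = F1 BD B8 81.
Offset 8: leading byte 0xF2 = 11110010 → 4-byte char #3 = F2 AF 89 B4.
Offset 12: leading byte 0xE1 = 11100001 → 3-byte char #4 = E1 82 BA.
Offset 15: leading byte 0xEC = 11101100 → 3-byte char #5 = EC 89 A1.
Offset 18: leading byte 0xC5 = 11000101 → 2-byte char #6 = C5 98.
Offset 20: leading byte 0xF0 = 11110000 → 4-byte char #7 = F0 A0 A3 8D.
Offset 24: leading byte 0xEB = 11101011 → 3-byte char #8 = EB B7 8E.
Offset 27: leading byte 0xF2 = 11110010 → 4-byte char #9 = F2 B4 93 A0.
Leading byte 0xF2 = 11110010 matches 11110xxx → 4-byte sequence.
Byte 1: 0xF2 = 11110010, payload 010 (3 bits).
Byte 2: 0xB4 = 10110100 (10xxxxxx ✓), payload 110100.
Byte 3: 0x93 = 10010011 (10xxxxxx ✓), payload 010011.
Byte 4: 0xA0 = 10100000 (10xxxxxx ✓), payload 100000.
Concatenate: 010110100010011100000 = 0xB44E0 (21 bits → U+B44E0).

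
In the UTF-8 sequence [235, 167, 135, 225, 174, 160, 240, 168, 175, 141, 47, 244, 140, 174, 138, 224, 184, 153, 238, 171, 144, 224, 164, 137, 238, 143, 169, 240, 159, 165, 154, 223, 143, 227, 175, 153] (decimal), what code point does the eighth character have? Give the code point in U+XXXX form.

Offset 0: leading byte 0xEB = 11101011 → 3-byte char #1 = EB A7 87.
Offset 3: leading byte 0xE1 = 11100001 → 3-byte char #2 = E1 AE A0.
Offset 6: leading byte 0xF0 = 11110000 → 4-byte char #3 = F0 A8 AF 8D.
Offset 10: leading byte 0x2F = 00101111 → 1-byte char #4 = 2F.
Offset 11: leading byte 0xF4 = 11110100 → 4-byte char #5 = F4 8C AE 8A.
Offset 15: leading byte 0xE0 = 11100000 → 3-byte char #6 = E0 B8 99.
Offset 18: leading byte 0xEE = 11101110 → 3-byte char #7 = EE AB 90.
Offset 21: leading byte 0xE0 = 11100000 → 3-byte char #8 = E0 A4 89.
Leading byte 0xE0 = 11100000 matches 1110xxxx → 3-byte sequence.
Byte 1: 0xE0 = 11100000, payload 0000 (4 bits).
Byte 2: 0xA4 = 10100100 (10xxxxxx ✓), payload 100100.
Byte 3: 0x89 = 10001001 (10xxxxxx ✓), payload 001001.
Concatenate: 0000100100001001 = 0x909 (16 bits → U+0909).

U+0909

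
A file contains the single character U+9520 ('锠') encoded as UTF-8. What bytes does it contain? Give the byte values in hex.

U+9520 = 0x9520 = 38176 decimal. In range U+0800–U+FFFF → 3-byte form: 1110xxxx 10xxxxxx 10xxxxxx.
Binary (16 bits): 1001010100100000.
Split 4+6+6: 1001 | 010100 | 100000.
Byte 1: 11101001 = 0xE9.
Byte 2: 10010100 = 0x94.
Byte 3: 10100000 = 0xA0.

E9 94 A0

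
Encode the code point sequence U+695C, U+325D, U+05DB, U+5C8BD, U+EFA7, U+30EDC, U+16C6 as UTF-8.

E6 A5 9C E3 89 9D D7 9B F1 9C A2 BD EE BE A7 F0 B0 BB 9C E1 9B 86

U+695C: 3-byte form → E6 A5 9C.
U+325D: 3-byte form → E3 89 9D.
U+05DB: 2-byte form → D7 9B.
U+5C8BD: 4-byte form → F1 9C A2 BD.
U+EFA7: 3-byte form → EE BE A7.
U+30EDC: 4-byte form → F0 B0 BB 9C.
U+16C6: 3-byte form → E1 9B 86.
Concatenated (22 bytes): E6 A5 9C E3 89 9D D7 9B F1 9C A2 BD EE BE A7 F0 B0 BB 9C E1 9B 86.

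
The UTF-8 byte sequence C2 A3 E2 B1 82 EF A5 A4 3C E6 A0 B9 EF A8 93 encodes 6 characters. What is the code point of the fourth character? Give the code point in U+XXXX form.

Offset 0: leading byte 0xC2 = 11000010 → 2-byte char #1 = C2 A3.
Offset 2: leading byte 0xE2 = 11100010 → 3-byte char #2 = E2 B1 82.
Offset 5: leading byte 0xEF = 11101111 → 3-byte char #3 = EF A5 A4.
Offset 8: leading byte 0x3C = 00111100 → 1-byte char #4 = 3C.
Leading byte 0x3C = 00111100 matches 0xxxxxxx → 1-byte sequence.
Byte 1: 0x3C = 00111100, payload 0111100 (7 bits).
Concatenate: 0111100 = 0x3C (7 bits → U+003C).

U+003C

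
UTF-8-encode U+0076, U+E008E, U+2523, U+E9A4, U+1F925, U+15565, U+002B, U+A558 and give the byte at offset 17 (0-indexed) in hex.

0x95

U+0076 → 1-byte form 76 at offsets 0–0.
U+E008E → 4-byte form F3 A0 82 8E at offsets 1–4.
U+2523 → 3-byte form E2 94 A3 at offsets 5–7.
U+E9A4 → 3-byte form EE A6 A4 at offsets 8–10.
U+1F925 → 4-byte form F0 9F A4 A5 at offsets 11–14.
U+15565 → 4-byte form F0 95 95 A5 at offsets 15–18.
Offset 17 falls in char 6's range; it's byte 3 of F0 95 95 A5 = 0x95.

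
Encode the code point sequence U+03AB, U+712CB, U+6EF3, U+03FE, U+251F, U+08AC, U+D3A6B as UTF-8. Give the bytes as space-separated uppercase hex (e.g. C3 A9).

CE AB F1 B1 8B 8B E6 BB B3 CF BE E2 94 9F E0 A2 AC F3 93 A9 AB

U+03AB: 2-byte form → CE AB.
U+712CB: 4-byte form → F1 B1 8B 8B.
U+6EF3: 3-byte form → E6 BB B3.
U+03FE: 2-byte form → CF BE.
U+251F: 3-byte form → E2 94 9F.
U+08AC: 3-byte form → E0 A2 AC.
U+D3A6B: 4-byte form → F3 93 A9 AB.
Concatenated (21 bytes): CE AB F1 B1 8B 8B E6 BB B3 CF BE E2 94 9F E0 A2 AC F3 93 A9 AB.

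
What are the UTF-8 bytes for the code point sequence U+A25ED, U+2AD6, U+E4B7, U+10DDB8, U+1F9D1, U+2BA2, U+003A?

F2 A2 97 AD E2 AB 96 EE 92 B7 F4 8D B6 B8 F0 9F A7 91 E2 AE A2 3A

U+A25ED: 4-byte form → F2 A2 97 AD.
U+2AD6: 3-byte form → E2 AB 96.
U+E4B7: 3-byte form → EE 92 B7.
U+10DDB8: 4-byte form → F4 8D B6 B8.
U+1F9D1: 4-byte form → F0 9F A7 91.
U+2BA2: 3-byte form → E2 AE A2.
U+003A: 1-byte form → 3A.
Concatenated (22 bytes): F2 A2 97 AD E2 AB 96 EE 92 B7 F4 8D B6 B8 F0 9F A7 91 E2 AE A2 3A.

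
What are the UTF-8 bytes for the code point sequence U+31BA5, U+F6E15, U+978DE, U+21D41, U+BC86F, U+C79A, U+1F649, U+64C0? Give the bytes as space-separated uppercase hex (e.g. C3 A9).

U+31BA5: 4-byte form → F0 B1 AE A5.
U+F6E15: 4-byte form → F3 B6 B8 95.
U+978DE: 4-byte form → F2 97 A3 9E.
U+21D41: 4-byte form → F0 A1 B5 81.
U+BC86F: 4-byte form → F2 BC A1 AF.
U+C79A: 3-byte form → EC 9E 9A.
U+1F649: 4-byte form → F0 9F 99 89.
U+64C0: 3-byte form → E6 93 80.
Concatenated (30 bytes): F0 B1 AE A5 F3 B6 B8 95 F2 97 A3 9E F0 A1 B5 81 F2 BC A1 AF EC 9E 9A F0 9F 99 89 E6 93 80.

F0 B1 AE A5 F3 B6 B8 95 F2 97 A3 9E F0 A1 B5 81 F2 BC A1 AF EC 9E 9A F0 9F 99 89 E6 93 80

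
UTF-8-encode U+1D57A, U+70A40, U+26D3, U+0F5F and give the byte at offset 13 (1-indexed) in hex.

1-indexed offset 13 is 0-indexed offset 12.
U+1D57A → 4-byte form F0 9D 95 BA at offsets 0–3.
U+70A40 → 4-byte form F1 B0 A9 80 at offsets 4–7.
U+26D3 → 3-byte form E2 9B 93 at offsets 8–10.
U+0F5F → 3-byte form E0 BD 9F at offsets 11–13.
Offset 12 falls in char 4's range; it's byte 2 of E0 BD 9F = 0xBD.

0xBD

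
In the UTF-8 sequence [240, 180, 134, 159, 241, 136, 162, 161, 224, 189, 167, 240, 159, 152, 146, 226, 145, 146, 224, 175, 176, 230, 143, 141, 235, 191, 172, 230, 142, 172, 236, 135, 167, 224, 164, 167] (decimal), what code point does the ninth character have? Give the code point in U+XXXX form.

Offset 0: leading byte 0xF0 = 11110000 → 4-byte char #1 = F0 B4 86 9F.
Offset 4: leading byte 0xF1 = 11110001 → 4-byte char #2 = F1 88 A2 A1.
Offset 8: leading byte 0xE0 = 11100000 → 3-byte char #3 = E0 BD A7.
Offset 11: leading byte 0xF0 = 11110000 → 4-byte char #4 = F0 9F 98 92.
Offset 15: leading byte 0xE2 = 11100010 → 3-byte char #5 = E2 91 92.
Offset 18: leading byte 0xE0 = 11100000 → 3-byte char #6 = E0 AF B0.
Offset 21: leading byte 0xE6 = 11100110 → 3-byte char #7 = E6 8F 8D.
Offset 24: leading byte 0xEB = 11101011 → 3-byte char #8 = EB BF AC.
Offset 27: leading byte 0xE6 = 11100110 → 3-byte char #9 = E6 8E AC.
Leading byte 0xE6 = 11100110 matches 1110xxxx → 3-byte sequence.
Byte 1: 0xE6 = 11100110, payload 0110 (4 bits).
Byte 2: 0x8E = 10001110 (10xxxxxx ✓), payload 001110.
Byte 3: 0xAC = 10101100 (10xxxxxx ✓), payload 101100.
Concatenate: 0110001110101100 = 0x63AC (16 bits → U+63AC).

U+63AC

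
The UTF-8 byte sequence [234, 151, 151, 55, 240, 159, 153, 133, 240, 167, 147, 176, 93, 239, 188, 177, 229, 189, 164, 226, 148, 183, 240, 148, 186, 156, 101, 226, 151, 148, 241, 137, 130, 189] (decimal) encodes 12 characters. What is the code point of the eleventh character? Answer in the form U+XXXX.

U+25D4

Offset 0: leading byte 0xEA = 11101010 → 3-byte char #1 = EA 97 97.
Offset 3: leading byte 0x37 = 00110111 → 1-byte char #2 = 37.
Offset 4: leading byte 0xF0 = 11110000 → 4-byte char #3 = F0 9F 99 85.
Offset 8: leading byte 0xF0 = 11110000 → 4-byte char #4 = F0 A7 93 B0.
Offset 12: leading byte 0x5D = 01011101 → 1-byte char #5 = 5D.
Offset 13: leading byte 0xEF = 11101111 → 3-byte char #6 = EF BC B1.
Offset 16: leading byte 0xE5 = 11100101 → 3-byte char #7 = E5 BD A4.
Offset 19: leading byte 0xE2 = 11100010 → 3-byte char #8 = E2 94 B7.
Offset 22: leading byte 0xF0 = 11110000 → 4-byte char #9 = F0 94 BA 9C.
Offset 26: leading byte 0x65 = 01100101 → 1-byte char #10 = 65.
Offset 27: leading byte 0xE2 = 11100010 → 3-byte char #11 = E2 97 94.
Leading byte 0xE2 = 11100010 matches 1110xxxx → 3-byte sequence.
Byte 1: 0xE2 = 11100010, payload 0010 (4 bits).
Byte 2: 0x97 = 10010111 (10xxxxxx ✓), payload 010111.
Byte 3: 0x94 = 10010100 (10xxxxxx ✓), payload 010100.
Concatenate: 0010010111010100 = 0x25D4 (16 bits → U+25D4).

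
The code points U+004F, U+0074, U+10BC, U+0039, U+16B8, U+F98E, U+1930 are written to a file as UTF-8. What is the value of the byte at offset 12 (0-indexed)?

U+004F → 1-byte form 4F at offsets 0–0.
U+0074 → 1-byte form 74 at offsets 1–1.
U+10BC → 3-byte form E1 82 BC at offsets 2–4.
U+0039 → 1-byte form 39 at offsets 5–5.
U+16B8 → 3-byte form E1 9A B8 at offsets 6–8.
U+F98E → 3-byte form EF A6 8E at offsets 9–11.
U+1930 → 3-byte form E1 A4 B0 at offsets 12–14.
Offset 12 falls in char 7's range; it's byte 1 of E1 A4 B0 = 0xE1.

0xE1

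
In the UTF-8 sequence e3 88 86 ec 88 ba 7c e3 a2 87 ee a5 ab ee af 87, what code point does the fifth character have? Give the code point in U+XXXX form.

U+E96B

Offset 0: leading byte 0xE3 = 11100011 → 3-byte char #1 = E3 88 86.
Offset 3: leading byte 0xEC = 11101100 → 3-byte char #2 = EC 88 BA.
Offset 6: leading byte 0x7C = 01111100 → 1-byte char #3 = 7C.
Offset 7: leading byte 0xE3 = 11100011 → 3-byte char #4 = E3 A2 87.
Offset 10: leading byte 0xEE = 11101110 → 3-byte char #5 = EE A5 AB.
Leading byte 0xEE = 11101110 matches 1110xxxx → 3-byte sequence.
Byte 1: 0xEE = 11101110, payload 1110 (4 bits).
Byte 2: 0xA5 = 10100101 (10xxxxxx ✓), payload 100101.
Byte 3: 0xAB = 10101011 (10xxxxxx ✓), payload 101011.
Concatenate: 1110100101101011 = 0xE96B (16 bits → U+E96B).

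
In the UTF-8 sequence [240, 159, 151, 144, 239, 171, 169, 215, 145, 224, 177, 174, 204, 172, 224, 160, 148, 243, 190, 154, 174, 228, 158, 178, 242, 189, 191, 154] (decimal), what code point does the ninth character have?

Offset 0: leading byte 0xF0 = 11110000 → 4-byte char #1 = F0 9F 97 90.
Offset 4: leading byte 0xEF = 11101111 → 3-byte char #2 = EF AB A9.
Offset 7: leading byte 0xD7 = 11010111 → 2-byte char #3 = D7 91.
Offset 9: leading byte 0xE0 = 11100000 → 3-byte char #4 = E0 B1 AE.
Offset 12: leading byte 0xCC = 11001100 → 2-byte char #5 = CC AC.
Offset 14: leading byte 0xE0 = 11100000 → 3-byte char #6 = E0 A0 94.
Offset 17: leading byte 0xF3 = 11110011 → 4-byte char #7 = F3 BE 9A AE.
Offset 21: leading byte 0xE4 = 11100100 → 3-byte char #8 = E4 9E B2.
Offset 24: leading byte 0xF2 = 11110010 → 4-byte char #9 = F2 BD BF 9A.
Leading byte 0xF2 = 11110010 matches 11110xxx → 4-byte sequence.
Byte 1: 0xF2 = 11110010, payload 010 (3 bits).
Byte 2: 0xBD = 10111101 (10xxxxxx ✓), payload 111101.
Byte 3: 0xBF = 10111111 (10xxxxxx ✓), payload 111111.
Byte 4: 0x9A = 10011010 (10xxxxxx ✓), payload 011010.
Concatenate: 010111101111111011010 = 0xBDFDA (21 bits → U+BDFDA).

U+BDFDA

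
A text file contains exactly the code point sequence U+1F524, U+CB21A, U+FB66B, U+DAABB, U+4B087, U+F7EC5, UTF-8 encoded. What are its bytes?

F0 9F 94 A4 F3 8B 88 9A F3 BB 99 AB F3 9A AA BB F1 8B 82 87 F3 B7 BB 85

U+1F524: 4-byte form → F0 9F 94 A4.
U+CB21A: 4-byte form → F3 8B 88 9A.
U+FB66B: 4-byte form → F3 BB 99 AB.
U+DAABB: 4-byte form → F3 9A AA BB.
U+4B087: 4-byte form → F1 8B 82 87.
U+F7EC5: 4-byte form → F3 B7 BB 85.
Concatenated (24 bytes): F0 9F 94 A4 F3 8B 88 9A F3 BB 99 AB F3 9A AA BB F1 8B 82 87 F3 B7 BB 85.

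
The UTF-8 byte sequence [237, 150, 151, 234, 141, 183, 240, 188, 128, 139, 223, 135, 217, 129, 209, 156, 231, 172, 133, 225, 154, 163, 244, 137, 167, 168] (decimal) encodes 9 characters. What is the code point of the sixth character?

U+045C

Offset 0: leading byte 0xED = 11101101 → 3-byte char #1 = ED 96 97.
Offset 3: leading byte 0xEA = 11101010 → 3-byte char #2 = EA 8D B7.
Offset 6: leading byte 0xF0 = 11110000 → 4-byte char #3 = F0 BC 80 8B.
Offset 10: leading byte 0xDF = 11011111 → 2-byte char #4 = DF 87.
Offset 12: leading byte 0xD9 = 11011001 → 2-byte char #5 = D9 81.
Offset 14: leading byte 0xD1 = 11010001 → 2-byte char #6 = D1 9C.
Leading byte 0xD1 = 11010001 matches 110xxxxx → 2-byte sequence.
Byte 1: 0xD1 = 11010001, payload 10001 (5 bits).
Byte 2: 0x9C = 10011100 (10xxxxxx ✓), payload 011100.
Concatenate: 10001011100 = 0x45C (11 bits → U+045C).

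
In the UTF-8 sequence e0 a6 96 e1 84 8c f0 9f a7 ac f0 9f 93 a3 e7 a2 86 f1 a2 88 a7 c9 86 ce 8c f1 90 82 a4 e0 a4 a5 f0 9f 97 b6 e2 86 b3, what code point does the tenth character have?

Offset 0: leading byte 0xE0 = 11100000 → 3-byte char #1 = E0 A6 96.
Offset 3: leading byte 0xE1 = 11100001 → 3-byte char #2 = E1 84 8C.
Offset 6: leading byte 0xF0 = 11110000 → 4-byte char #3 = F0 9F A7 AC.
Offset 10: leading byte 0xF0 = 11110000 → 4-byte char #4 = F0 9F 93 A3.
Offset 14: leading byte 0xE7 = 11100111 → 3-byte char #5 = E7 A2 86.
Offset 17: leading byte 0xF1 = 11110001 → 4-byte char #6 = F1 A2 88 A7.
Offset 21: leading byte 0xC9 = 11001001 → 2-byte char #7 = C9 86.
Offset 23: leading byte 0xCE = 11001110 → 2-byte char #8 = CE 8C.
Offset 25: leading byte 0xF1 = 11110001 → 4-byte char #9 = F1 90 82 A4.
Offset 29: leading byte 0xE0 = 11100000 → 3-byte char #10 = E0 A4 A5.
Leading byte 0xE0 = 11100000 matches 1110xxxx → 3-byte sequence.
Byte 1: 0xE0 = 11100000, payload 0000 (4 bits).
Byte 2: 0xA4 = 10100100 (10xxxxxx ✓), payload 100100.
Byte 3: 0xA5 = 10100101 (10xxxxxx ✓), payload 100101.
Concatenate: 0000100100100101 = 0x925 (16 bits → U+0925).

U+0925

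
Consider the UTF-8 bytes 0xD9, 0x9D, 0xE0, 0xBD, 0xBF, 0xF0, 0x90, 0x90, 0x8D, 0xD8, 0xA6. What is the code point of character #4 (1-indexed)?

Offset 0: leading byte 0xD9 = 11011001 → 2-byte char #1 = D9 9D.
Offset 2: leading byte 0xE0 = 11100000 → 3-byte char #2 = E0 BD BF.
Offset 5: leading byte 0xF0 = 11110000 → 4-byte char #3 = F0 90 90 8D.
Offset 9: leading byte 0xD8 = 11011000 → 2-byte char #4 = D8 A6.
Leading byte 0xD8 = 11011000 matches 110xxxxx → 2-byte sequence.
Byte 1: 0xD8 = 11011000, payload 11000 (5 bits).
Byte 2: 0xA6 = 10100110 (10xxxxxx ✓), payload 100110.
Concatenate: 11000100110 = 0x626 (11 bits → U+0626).

U+0626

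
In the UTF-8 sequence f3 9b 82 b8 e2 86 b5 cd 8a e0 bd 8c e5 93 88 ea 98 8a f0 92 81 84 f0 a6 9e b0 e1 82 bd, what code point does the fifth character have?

U+54C8

Offset 0: leading byte 0xF3 = 11110011 → 4-byte char #1 = F3 9B 82 B8.
Offset 4: leading byte 0xE2 = 11100010 → 3-byte char #2 = E2 86 B5.
Offset 7: leading byte 0xCD = 11001101 → 2-byte char #3 = CD 8A.
Offset 9: leading byte 0xE0 = 11100000 → 3-byte char #4 = E0 BD 8C.
Offset 12: leading byte 0xE5 = 11100101 → 3-byte char #5 = E5 93 88.
Leading byte 0xE5 = 11100101 matches 1110xxxx → 3-byte sequence.
Byte 1: 0xE5 = 11100101, payload 0101 (4 bits).
Byte 2: 0x93 = 10010011 (10xxxxxx ✓), payload 010011.
Byte 3: 0x88 = 10001000 (10xxxxxx ✓), payload 001000.
Concatenate: 0101010011001000 = 0x54C8 (16 bits → U+54C8).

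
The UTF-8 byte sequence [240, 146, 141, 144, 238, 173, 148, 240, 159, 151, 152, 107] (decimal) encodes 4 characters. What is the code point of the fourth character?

U+006B

Offset 0: leading byte 0xF0 = 11110000 → 4-byte char #1 = F0 92 8D 90.
Offset 4: leading byte 0xEE = 11101110 → 3-byte char #2 = EE AD 94.
Offset 7: leading byte 0xF0 = 11110000 → 4-byte char #3 = F0 9F 97 98.
Offset 11: leading byte 0x6B = 01101011 → 1-byte char #4 = 6B.
Leading byte 0x6B = 01101011 matches 0xxxxxxx → 1-byte sequence.
Byte 1: 0x6B = 01101011, payload 1101011 (7 bits).
Concatenate: 1101011 = 0x6B (7 bits → U+006B).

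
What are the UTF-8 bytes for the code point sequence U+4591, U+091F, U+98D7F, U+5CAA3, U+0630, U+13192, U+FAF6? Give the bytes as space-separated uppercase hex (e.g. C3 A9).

E4 96 91 E0 A4 9F F2 98 B5 BF F1 9C AA A3 D8 B0 F0 93 86 92 EF AB B6

U+4591: 3-byte form → E4 96 91.
U+091F: 3-byte form → E0 A4 9F.
U+98D7F: 4-byte form → F2 98 B5 BF.
U+5CAA3: 4-byte form → F1 9C AA A3.
U+0630: 2-byte form → D8 B0.
U+13192: 4-byte form → F0 93 86 92.
U+FAF6: 3-byte form → EF AB B6.
Concatenated (23 bytes): E4 96 91 E0 A4 9F F2 98 B5 BF F1 9C AA A3 D8 B0 F0 93 86 92 EF AB B6.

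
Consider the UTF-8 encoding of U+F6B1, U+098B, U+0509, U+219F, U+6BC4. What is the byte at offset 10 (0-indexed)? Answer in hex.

U+F6B1 → 3-byte form EF 9A B1 at offsets 0–2.
U+098B → 3-byte form E0 A6 8B at offsets 3–5.
U+0509 → 2-byte form D4 89 at offsets 6–7.
U+219F → 3-byte form E2 86 9F at offsets 8–10.
Offset 10 falls in char 4's range; it's byte 3 of E2 86 9F = 0x9F.

0x9F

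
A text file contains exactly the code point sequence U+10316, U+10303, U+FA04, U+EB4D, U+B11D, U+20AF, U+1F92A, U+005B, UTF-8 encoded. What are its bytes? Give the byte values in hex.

U+10316: 4-byte form → F0 90 8C 96.
U+10303: 4-byte form → F0 90 8C 83.
U+FA04: 3-byte form → EF A8 84.
U+EB4D: 3-byte form → EE AD 8D.
U+B11D: 3-byte form → EB 84 9D.
U+20AF: 3-byte form → E2 82 AF.
U+1F92A: 4-byte form → F0 9F A4 AA.
U+005B: 1-byte form → 5B.
Concatenated (25 bytes): F0 90 8C 96 F0 90 8C 83 EF A8 84 EE AD 8D EB 84 9D E2 82 AF F0 9F A4 AA 5B.

F0 90 8C 96 F0 90 8C 83 EF A8 84 EE AD 8D EB 84 9D E2 82 AF F0 9F A4 AA 5B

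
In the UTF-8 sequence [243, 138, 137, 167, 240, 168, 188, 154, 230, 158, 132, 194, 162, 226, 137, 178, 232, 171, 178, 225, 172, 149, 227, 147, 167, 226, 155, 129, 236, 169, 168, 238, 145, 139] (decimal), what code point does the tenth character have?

U+CA68

Offset 0: leading byte 0xF3 = 11110011 → 4-byte char #1 = F3 8A 89 A7.
Offset 4: leading byte 0xF0 = 11110000 → 4-byte char #2 = F0 A8 BC 9A.
Offset 8: leading byte 0xE6 = 11100110 → 3-byte char #3 = E6 9E 84.
Offset 11: leading byte 0xC2 = 11000010 → 2-byte char #4 = C2 A2.
Offset 13: leading byte 0xE2 = 11100010 → 3-byte char #5 = E2 89 B2.
Offset 16: leading byte 0xE8 = 11101000 → 3-byte char #6 = E8 AB B2.
Offset 19: leading byte 0xE1 = 11100001 → 3-byte char #7 = E1 AC 95.
Offset 22: leading byte 0xE3 = 11100011 → 3-byte char #8 = E3 93 A7.
Offset 25: leading byte 0xE2 = 11100010 → 3-byte char #9 = E2 9B 81.
Offset 28: leading byte 0xEC = 11101100 → 3-byte char #10 = EC A9 A8.
Leading byte 0xEC = 11101100 matches 1110xxxx → 3-byte sequence.
Byte 1: 0xEC = 11101100, payload 1100 (4 bits).
Byte 2: 0xA9 = 10101001 (10xxxxxx ✓), payload 101001.
Byte 3: 0xA8 = 10101000 (10xxxxxx ✓), payload 101000.
Concatenate: 1100101001101000 = 0xCA68 (16 bits → U+CA68).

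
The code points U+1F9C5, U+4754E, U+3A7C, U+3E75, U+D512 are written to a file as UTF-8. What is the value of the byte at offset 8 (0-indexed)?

U+1F9C5 → 4-byte form F0 9F A7 85 at offsets 0–3.
U+4754E → 4-byte form F1 87 95 8E at offsets 4–7.
U+3A7C → 3-byte form E3 A9 BC at offsets 8–10.
Offset 8 falls in char 3's range; it's byte 1 of E3 A9 BC = 0xE3.

0xE3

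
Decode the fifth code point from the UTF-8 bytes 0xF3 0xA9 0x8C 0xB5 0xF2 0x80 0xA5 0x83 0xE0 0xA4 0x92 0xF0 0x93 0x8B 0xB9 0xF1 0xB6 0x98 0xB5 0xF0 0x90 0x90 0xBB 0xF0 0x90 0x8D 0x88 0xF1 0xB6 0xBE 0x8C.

U+76635

Offset 0: leading byte 0xF3 = 11110011 → 4-byte char #1 = F3 A9 8C B5.
Offset 4: leading byte 0xF2 = 11110010 → 4-byte char #2 = F2 80 A5 83.
Offset 8: leading byte 0xE0 = 11100000 → 3-byte char #3 = E0 A4 92.
Offset 11: leading byte 0xF0 = 11110000 → 4-byte char #4 = F0 93 8B B9.
Offset 15: leading byte 0xF1 = 11110001 → 4-byte char #5 = F1 B6 98 B5.
Leading byte 0xF1 = 11110001 matches 11110xxx → 4-byte sequence.
Byte 1: 0xF1 = 11110001, payload 001 (3 bits).
Byte 2: 0xB6 = 10110110 (10xxxxxx ✓), payload 110110.
Byte 3: 0x98 = 10011000 (10xxxxxx ✓), payload 011000.
Byte 4: 0xB5 = 10110101 (10xxxxxx ✓), payload 110101.
Concatenate: 001110110011000110101 = 0x76635 (21 bits → U+76635).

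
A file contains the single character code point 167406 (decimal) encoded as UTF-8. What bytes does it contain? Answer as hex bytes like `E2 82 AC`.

F0 A8 B7 AE

U+28DEE = 0x28DEE = 167406 decimal. In range U+10000–U+10FFFF → 4-byte form: 11110xxx 10xxxxxx 10xxxxxx 10xxxxxx.
Binary (21 bits): 000101000110111101110.
Split 3+6+6+6: 000 | 101000 | 110111 | 101110.
Byte 1: 11110000 = 0xF0.
Byte 2: 10101000 = 0xA8.
Byte 3: 10110111 = 0xB7.
Byte 4: 10101110 = 0xAE.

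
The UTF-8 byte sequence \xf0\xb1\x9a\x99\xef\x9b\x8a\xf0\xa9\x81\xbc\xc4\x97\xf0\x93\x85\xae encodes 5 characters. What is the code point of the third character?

U+2907C

Offset 0: leading byte 0xF0 = 11110000 → 4-byte char #1 = F0 B1 9A 99.
Offset 4: leading byte 0xEF = 11101111 → 3-byte char #2 = EF 9B 8A.
Offset 7: leading byte 0xF0 = 11110000 → 4-byte char #3 = F0 A9 81 BC.
Leading byte 0xF0 = 11110000 matches 11110xxx → 4-byte sequence.
Byte 1: 0xF0 = 11110000, payload 000 (3 bits).
Byte 2: 0xA9 = 10101001 (10xxxxxx ✓), payload 101001.
Byte 3: 0x81 = 10000001 (10xxxxxx ✓), payload 000001.
Byte 4: 0xBC = 10111100 (10xxxxxx ✓), payload 111100.
Concatenate: 000101001000001111100 = 0x2907C (21 bits → U+2907C).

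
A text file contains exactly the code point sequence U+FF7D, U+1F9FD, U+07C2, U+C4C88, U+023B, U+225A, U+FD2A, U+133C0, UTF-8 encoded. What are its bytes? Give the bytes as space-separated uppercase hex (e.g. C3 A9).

EF BD BD F0 9F A7 BD DF 82 F3 84 B2 88 C8 BB E2 89 9A EF B4 AA F0 93 8F 80

U+FF7D: 3-byte form → EF BD BD.
U+1F9FD: 4-byte form → F0 9F A7 BD.
U+07C2: 2-byte form → DF 82.
U+C4C88: 4-byte form → F3 84 B2 88.
U+023B: 2-byte form → C8 BB.
U+225A: 3-byte form → E2 89 9A.
U+FD2A: 3-byte form → EF B4 AA.
U+133C0: 4-byte form → F0 93 8F 80.
Concatenated (25 bytes): EF BD BD F0 9F A7 BD DF 82 F3 84 B2 88 C8 BB E2 89 9A EF B4 AA F0 93 8F 80.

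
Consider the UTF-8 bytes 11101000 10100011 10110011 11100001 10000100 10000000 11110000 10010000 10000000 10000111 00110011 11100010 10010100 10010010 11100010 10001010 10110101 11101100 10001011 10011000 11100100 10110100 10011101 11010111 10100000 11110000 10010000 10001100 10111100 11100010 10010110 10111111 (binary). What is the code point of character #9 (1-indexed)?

U+05E0

Offset 0: leading byte 0xE8 = 11101000 → 3-byte char #1 = E8 A3 B3.
Offset 3: leading byte 0xE1 = 11100001 → 3-byte char #2 = E1 84 80.
Offset 6: leading byte 0xF0 = 11110000 → 4-byte char #3 = F0 90 80 87.
Offset 10: leading byte 0x33 = 00110011 → 1-byte char #4 = 33.
Offset 11: leading byte 0xE2 = 11100010 → 3-byte char #5 = E2 94 92.
Offset 14: leading byte 0xE2 = 11100010 → 3-byte char #6 = E2 8A B5.
Offset 17: leading byte 0xEC = 11101100 → 3-byte char #7 = EC 8B 98.
Offset 20: leading byte 0xE4 = 11100100 → 3-byte char #8 = E4 B4 9D.
Offset 23: leading byte 0xD7 = 11010111 → 2-byte char #9 = D7 A0.
Leading byte 0xD7 = 11010111 matches 110xxxxx → 2-byte sequence.
Byte 1: 0xD7 = 11010111, payload 10111 (5 bits).
Byte 2: 0xA0 = 10100000 (10xxxxxx ✓), payload 100000.
Concatenate: 10111100000 = 0x5E0 (11 bits → U+05E0).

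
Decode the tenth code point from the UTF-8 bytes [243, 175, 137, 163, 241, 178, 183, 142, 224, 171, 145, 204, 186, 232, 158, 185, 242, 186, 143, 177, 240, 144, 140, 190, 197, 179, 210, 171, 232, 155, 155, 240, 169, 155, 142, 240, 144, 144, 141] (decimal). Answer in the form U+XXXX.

U+86DB

Offset 0: leading byte 0xF3 = 11110011 → 4-byte char #1 = F3 AF 89 A3.
Offset 4: leading byte 0xF1 = 11110001 → 4-byte char #2 = F1 B2 B7 8E.
Offset 8: leading byte 0xE0 = 11100000 → 3-byte char #3 = E0 AB 91.
Offset 11: leading byte 0xCC = 11001100 → 2-byte char #4 = CC BA.
Offset 13: leading byte 0xE8 = 11101000 → 3-byte char #5 = E8 9E B9.
Offset 16: leading byte 0xF2 = 11110010 → 4-byte char #6 = F2 BA 8F B1.
Offset 20: leading byte 0xF0 = 11110000 → 4-byte char #7 = F0 90 8C BE.
Offset 24: leading byte 0xC5 = 11000101 → 2-byte char #8 = C5 B3.
Offset 26: leading byte 0xD2 = 11010010 → 2-byte char #9 = D2 AB.
Offset 28: leading byte 0xE8 = 11101000 → 3-byte char #10 = E8 9B 9B.
Leading byte 0xE8 = 11101000 matches 1110xxxx → 3-byte sequence.
Byte 1: 0xE8 = 11101000, payload 1000 (4 bits).
Byte 2: 0x9B = 10011011 (10xxxxxx ✓), payload 011011.
Byte 3: 0x9B = 10011011 (10xxxxxx ✓), payload 011011.
Concatenate: 1000011011011011 = 0x86DB (16 bits → U+86DB).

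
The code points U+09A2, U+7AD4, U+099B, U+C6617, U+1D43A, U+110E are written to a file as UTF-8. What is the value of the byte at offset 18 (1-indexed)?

0xE1

1-indexed offset 18 is 0-indexed offset 17.
U+09A2 → 3-byte form E0 A6 A2 at offsets 0–2.
U+7AD4 → 3-byte form E7 AB 94 at offsets 3–5.
U+099B → 3-byte form E0 A6 9B at offsets 6–8.
U+C6617 → 4-byte form F3 86 98 97 at offsets 9–12.
U+1D43A → 4-byte form F0 9D 90 BA at offsets 13–16.
U+110E → 3-byte form E1 84 8E at offsets 17–19.
Offset 17 falls in char 6's range; it's byte 1 of E1 84 8E = 0xE1.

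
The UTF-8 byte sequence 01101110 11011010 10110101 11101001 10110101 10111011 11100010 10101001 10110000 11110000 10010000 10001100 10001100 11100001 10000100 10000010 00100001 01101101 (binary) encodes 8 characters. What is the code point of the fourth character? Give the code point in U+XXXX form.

U+2A70

Offset 0: leading byte 0x6E = 01101110 → 1-byte char #1 = 6E.
Offset 1: leading byte 0xDA = 11011010 → 2-byte char #2 = DA B5.
Offset 3: leading byte 0xE9 = 11101001 → 3-byte char #3 = E9 B5 BB.
Offset 6: leading byte 0xE2 = 11100010 → 3-byte char #4 = E2 A9 B0.
Leading byte 0xE2 = 11100010 matches 1110xxxx → 3-byte sequence.
Byte 1: 0xE2 = 11100010, payload 0010 (4 bits).
Byte 2: 0xA9 = 10101001 (10xxxxxx ✓), payload 101001.
Byte 3: 0xB0 = 10110000 (10xxxxxx ✓), payload 110000.
Concatenate: 0010101001110000 = 0x2A70 (16 bits → U+2A70).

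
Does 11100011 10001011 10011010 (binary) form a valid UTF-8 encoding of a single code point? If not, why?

Leading byte 0xE3 = 11100011 → 3-byte form.
Continuation bytes 0x8B=10001011, 0x9A=10011010 all match 10xxxxxx.
Decoded value 0x32DA is ≥ 0x800 (shortest form) and not a surrogate.

valid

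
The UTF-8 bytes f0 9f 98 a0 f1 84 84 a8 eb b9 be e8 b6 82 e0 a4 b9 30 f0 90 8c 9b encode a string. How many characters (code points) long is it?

Byte at offset 0: 0xF0 = 11110000 → 4-byte char (#1). Advance 4.
Byte at offset 4: 0xF1 = 11110001 → 4-byte char (#2). Advance 4.
Byte at offset 8: 0xEB = 11101011 → 3-byte char (#3). Advance 3.
Byte at offset 11: 0xE8 = 11101000 → 3-byte char (#4). Advance 3.
Byte at offset 14: 0xE0 = 11100000 → 3-byte char (#5). Advance 3.
Byte at offset 17: 0x30 = 00110000 → 1-byte char (#6). Advance 1.
Byte at offset 18: 0xF0 = 11110000 → 4-byte char (#7). Advance 4.
Reached end at offset 22 after 7 code points.

7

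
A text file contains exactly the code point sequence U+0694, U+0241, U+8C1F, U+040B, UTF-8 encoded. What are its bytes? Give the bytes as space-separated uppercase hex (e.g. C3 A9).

U+0694: 2-byte form → DA 94.
U+0241: 2-byte form → C9 81.
U+8C1F: 3-byte form → E8 B0 9F.
U+040B: 2-byte form → D0 8B.
Concatenated (9 bytes): DA 94 C9 81 E8 B0 9F D0 8B.

DA 94 C9 81 E8 B0 9F D0 8B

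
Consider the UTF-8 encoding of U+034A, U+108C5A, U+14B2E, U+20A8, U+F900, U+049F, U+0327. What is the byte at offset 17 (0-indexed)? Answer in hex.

0x9F

U+034A → 2-byte form CD 8A at offsets 0–1.
U+108C5A → 4-byte form F4 88 B1 9A at offsets 2–5.
U+14B2E → 4-byte form F0 94 AC AE at offsets 6–9.
U+20A8 → 3-byte form E2 82 A8 at offsets 10–12.
U+F900 → 3-byte form EF A4 80 at offsets 13–15.
U+049F → 2-byte form D2 9F at offsets 16–17.
Offset 17 falls in char 6's range; it's byte 2 of D2 9F = 0x9F.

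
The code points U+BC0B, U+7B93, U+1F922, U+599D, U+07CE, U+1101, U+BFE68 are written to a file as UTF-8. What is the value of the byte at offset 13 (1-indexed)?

0x9D

1-indexed offset 13 is 0-indexed offset 12.
U+BC0B → 3-byte form EB B0 8B at offsets 0–2.
U+7B93 → 3-byte form E7 AE 93 at offsets 3–5.
U+1F922 → 4-byte form F0 9F A4 A2 at offsets 6–9.
U+599D → 3-byte form E5 A6 9D at offsets 10–12.
Offset 12 falls in char 4's range; it's byte 3 of E5 A6 9D = 0x9D.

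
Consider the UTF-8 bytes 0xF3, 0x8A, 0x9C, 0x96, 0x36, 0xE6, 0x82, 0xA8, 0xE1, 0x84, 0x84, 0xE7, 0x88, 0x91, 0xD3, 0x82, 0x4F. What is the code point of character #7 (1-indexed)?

Offset 0: leading byte 0xF3 = 11110011 → 4-byte char #1 = F3 8A 9C 96.
Offset 4: leading byte 0x36 = 00110110 → 1-byte char #2 = 36.
Offset 5: leading byte 0xE6 = 11100110 → 3-byte char #3 = E6 82 A8.
Offset 8: leading byte 0xE1 = 11100001 → 3-byte char #4 = E1 84 84.
Offset 11: leading byte 0xE7 = 11100111 → 3-byte char #5 = E7 88 91.
Offset 14: leading byte 0xD3 = 11010011 → 2-byte char #6 = D3 82.
Offset 16: leading byte 0x4F = 01001111 → 1-byte char #7 = 4F.
Leading byte 0x4F = 01001111 matches 0xxxxxxx → 1-byte sequence.
Byte 1: 0x4F = 01001111, payload 1001111 (7 bits).
Concatenate: 1001111 = 0x4F (7 bits → U+004F).

U+004F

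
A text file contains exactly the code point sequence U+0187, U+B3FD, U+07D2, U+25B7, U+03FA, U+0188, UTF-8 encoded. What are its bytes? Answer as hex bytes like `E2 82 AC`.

C6 87 EB 8F BD DF 92 E2 96 B7 CF BA C6 88

U+0187: 2-byte form → C6 87.
U+B3FD: 3-byte form → EB 8F BD.
U+07D2: 2-byte form → DF 92.
U+25B7: 3-byte form → E2 96 B7.
U+03FA: 2-byte form → CF BA.
U+0188: 2-byte form → C6 88.
Concatenated (14 bytes): C6 87 EB 8F BD DF 92 E2 96 B7 CF BA C6 88.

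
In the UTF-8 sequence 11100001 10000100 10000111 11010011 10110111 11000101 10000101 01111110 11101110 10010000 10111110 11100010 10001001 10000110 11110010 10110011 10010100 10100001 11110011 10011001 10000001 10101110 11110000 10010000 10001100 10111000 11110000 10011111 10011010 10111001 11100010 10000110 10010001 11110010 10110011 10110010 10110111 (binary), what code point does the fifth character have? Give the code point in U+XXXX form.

Offset 0: leading byte 0xE1 = 11100001 → 3-byte char #1 = E1 84 87.
Offset 3: leading byte 0xD3 = 11010011 → 2-byte char #2 = D3 B7.
Offset 5: leading byte 0xC5 = 11000101 → 2-byte char #3 = C5 85.
Offset 7: leading byte 0x7E = 01111110 → 1-byte char #4 = 7E.
Offset 8: leading byte 0xEE = 11101110 → 3-byte char #5 = EE 90 BE.
Leading byte 0xEE = 11101110 matches 1110xxxx → 3-byte sequence.
Byte 1: 0xEE = 11101110, payload 1110 (4 bits).
Byte 2: 0x90 = 10010000 (10xxxxxx ✓), payload 010000.
Byte 3: 0xBE = 10111110 (10xxxxxx ✓), payload 111110.
Concatenate: 1110010000111110 = 0xE43E (16 bits → U+E43E).

U+E43E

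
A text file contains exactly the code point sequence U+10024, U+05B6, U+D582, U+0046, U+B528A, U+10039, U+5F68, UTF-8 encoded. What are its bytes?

F0 90 80 A4 D6 B6 ED 96 82 46 F2 B5 8A 8A F0 90 80 B9 E5 BD A8

U+10024: 4-byte form → F0 90 80 A4.
U+05B6: 2-byte form → D6 B6.
U+D582: 3-byte form → ED 96 82.
U+0046: 1-byte form → 46.
U+B528A: 4-byte form → F2 B5 8A 8A.
U+10039: 4-byte form → F0 90 80 B9.
U+5F68: 3-byte form → E5 BD A8.
Concatenated (21 bytes): F0 90 80 A4 D6 B6 ED 96 82 46 F2 B5 8A 8A F0 90 80 B9 E5 BD A8.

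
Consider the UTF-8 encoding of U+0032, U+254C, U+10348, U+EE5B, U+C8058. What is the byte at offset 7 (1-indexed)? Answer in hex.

0x8D

1-indexed offset 7 is 0-indexed offset 6.
U+0032 → 1-byte form 32 at offsets 0–0.
U+254C → 3-byte form E2 95 8C at offsets 1–3.
U+10348 → 4-byte form F0 90 8D 88 at offsets 4–7.
Offset 6 falls in char 3's range; it's byte 3 of F0 90 8D 88 = 0x8D.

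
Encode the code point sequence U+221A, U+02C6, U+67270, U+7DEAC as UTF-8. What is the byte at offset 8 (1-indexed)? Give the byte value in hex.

1-indexed offset 8 is 0-indexed offset 7.
U+221A → 3-byte form E2 88 9A at offsets 0–2.
U+02C6 → 2-byte form CB 86 at offsets 3–4.
U+67270 → 4-byte form F1 A7 89 B0 at offsets 5–8.
Offset 7 falls in char 3's range; it's byte 3 of F1 A7 89 B0 = 0x89.

0x89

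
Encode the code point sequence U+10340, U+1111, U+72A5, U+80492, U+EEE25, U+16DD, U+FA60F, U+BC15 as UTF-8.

F0 90 8D 80 E1 84 91 E7 8A A5 F2 80 92 92 F3 AE B8 A5 E1 9B 9D F3 BA 98 8F EB B0 95

U+10340: 4-byte form → F0 90 8D 80.
U+1111: 3-byte form → E1 84 91.
U+72A5: 3-byte form → E7 8A A5.
U+80492: 4-byte form → F2 80 92 92.
U+EEE25: 4-byte form → F3 AE B8 A5.
U+16DD: 3-byte form → E1 9B 9D.
U+FA60F: 4-byte form → F3 BA 98 8F.
U+BC15: 3-byte form → EB B0 95.
Concatenated (28 bytes): F0 90 8D 80 E1 84 91 E7 8A A5 F2 80 92 92 F3 AE B8 A5 E1 9B 9D F3 BA 98 8F EB B0 95.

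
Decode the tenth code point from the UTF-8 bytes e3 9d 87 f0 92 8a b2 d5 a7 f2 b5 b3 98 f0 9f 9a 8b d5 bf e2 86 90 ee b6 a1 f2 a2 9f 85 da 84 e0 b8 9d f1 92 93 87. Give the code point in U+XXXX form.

Offset 0: leading byte 0xE3 = 11100011 → 3-byte char #1 = E3 9D 87.
Offset 3: leading byte 0xF0 = 11110000 → 4-byte char #2 = F0 92 8A B2.
Offset 7: leading byte 0xD5 = 11010101 → 2-byte char #3 = D5 A7.
Offset 9: leading byte 0xF2 = 11110010 → 4-byte char #4 = F2 B5 B3 98.
Offset 13: leading byte 0xF0 = 11110000 → 4-byte char #5 = F0 9F 9A 8B.
Offset 17: leading byte 0xD5 = 11010101 → 2-byte char #6 = D5 BF.
Offset 19: leading byte 0xE2 = 11100010 → 3-byte char #7 = E2 86 90.
Offset 22: leading byte 0xEE = 11101110 → 3-byte char #8 = EE B6 A1.
Offset 25: leading byte 0xF2 = 11110010 → 4-byte char #9 = F2 A2 9F 85.
Offset 29: leading byte 0xDA = 11011010 → 2-byte char #10 = DA 84.
Leading byte 0xDA = 11011010 matches 110xxxxx → 2-byte sequence.
Byte 1: 0xDA = 11011010, payload 11010 (5 bits).
Byte 2: 0x84 = 10000100 (10xxxxxx ✓), payload 000100.
Concatenate: 11010000100 = 0x684 (11 bits → U+0684).

U+0684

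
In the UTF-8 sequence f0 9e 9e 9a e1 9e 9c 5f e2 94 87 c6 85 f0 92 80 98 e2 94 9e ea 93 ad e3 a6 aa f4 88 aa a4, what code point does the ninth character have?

U+39AA

Offset 0: leading byte 0xF0 = 11110000 → 4-byte char #1 = F0 9E 9E 9A.
Offset 4: leading byte 0xE1 = 11100001 → 3-byte char #2 = E1 9E 9C.
Offset 7: leading byte 0x5F = 01011111 → 1-byte char #3 = 5F.
Offset 8: leading byte 0xE2 = 11100010 → 3-byte char #4 = E2 94 87.
Offset 11: leading byte 0xC6 = 11000110 → 2-byte char #5 = C6 85.
Offset 13: leading byte 0xF0 = 11110000 → 4-byte char #6 = F0 92 80 98.
Offset 17: leading byte 0xE2 = 11100010 → 3-byte char #7 = E2 94 9E.
Offset 20: leading byte 0xEA = 11101010 → 3-byte char #8 = EA 93 AD.
Offset 23: leading byte 0xE3 = 11100011 → 3-byte char #9 = E3 A6 AA.
Leading byte 0xE3 = 11100011 matches 1110xxxx → 3-byte sequence.
Byte 1: 0xE3 = 11100011, payload 0011 (4 bits).
Byte 2: 0xA6 = 10100110 (10xxxxxx ✓), payload 100110.
Byte 3: 0xAA = 10101010 (10xxxxxx ✓), payload 101010.
Concatenate: 0011100110101010 = 0x39AA (16 bits → U+39AA).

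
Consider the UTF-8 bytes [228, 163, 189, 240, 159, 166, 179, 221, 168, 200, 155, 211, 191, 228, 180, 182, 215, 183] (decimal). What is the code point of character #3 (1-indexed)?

U+0768

Offset 0: leading byte 0xE4 = 11100100 → 3-byte char #1 = E4 A3 BD.
Offset 3: leading byte 0xF0 = 11110000 → 4-byte char #2 = F0 9F A6 B3.
Offset 7: leading byte 0xDD = 11011101 → 2-byte char #3 = DD A8.
Leading byte 0xDD = 11011101 matches 110xxxxx → 2-byte sequence.
Byte 1: 0xDD = 11011101, payload 11101 (5 bits).
Byte 2: 0xA8 = 10101000 (10xxxxxx ✓), payload 101000.
Concatenate: 11101101000 = 0x768 (11 bits → U+0768).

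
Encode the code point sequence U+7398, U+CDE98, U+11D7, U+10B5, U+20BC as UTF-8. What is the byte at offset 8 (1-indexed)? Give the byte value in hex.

0xE1

1-indexed offset 8 is 0-indexed offset 7.
U+7398 → 3-byte form E7 8E 98 at offsets 0–2.
U+CDE98 → 4-byte form F3 8D BA 98 at offsets 3–6.
U+11D7 → 3-byte form E1 87 97 at offsets 7–9.
Offset 7 falls in char 3's range; it's byte 1 of E1 87 97 = 0xE1.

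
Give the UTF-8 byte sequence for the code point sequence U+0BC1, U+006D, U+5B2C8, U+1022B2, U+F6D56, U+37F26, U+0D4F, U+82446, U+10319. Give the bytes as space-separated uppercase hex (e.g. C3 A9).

U+0BC1: 3-byte form → E0 AF 81.
U+006D: 1-byte form → 6D.
U+5B2C8: 4-byte form → F1 9B 8B 88.
U+1022B2: 4-byte form → F4 82 8A B2.
U+F6D56: 4-byte form → F3 B6 B5 96.
U+37F26: 4-byte form → F0 B7 BC A6.
U+0D4F: 3-byte form → E0 B5 8F.
U+82446: 4-byte form → F2 82 91 86.
U+10319: 4-byte form → F0 90 8C 99.
Concatenated (31 bytes): E0 AF 81 6D F1 9B 8B 88 F4 82 8A B2 F3 B6 B5 96 F0 B7 BC A6 E0 B5 8F F2 82 91 86 F0 90 8C 99.

E0 AF 81 6D F1 9B 8B 88 F4 82 8A B2 F3 B6 B5 96 F0 B7 BC A6 E0 B5 8F F2 82 91 86 F0 90 8C 99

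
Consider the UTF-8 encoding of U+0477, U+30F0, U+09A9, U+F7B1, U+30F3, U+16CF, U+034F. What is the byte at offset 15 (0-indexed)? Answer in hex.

0x9B

U+0477 → 2-byte form D1 B7 at offsets 0–1.
U+30F0 → 3-byte form E3 83 B0 at offsets 2–4.
U+09A9 → 3-byte form E0 A6 A9 at offsets 5–7.
U+F7B1 → 3-byte form EF 9E B1 at offsets 8–10.
U+30F3 → 3-byte form E3 83 B3 at offsets 11–13.
U+16CF → 3-byte form E1 9B 8F at offsets 14–16.
Offset 15 falls in char 6's range; it's byte 2 of E1 9B 8F = 0x9B.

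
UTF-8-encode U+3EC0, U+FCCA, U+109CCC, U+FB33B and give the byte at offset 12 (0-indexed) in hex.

U+3EC0 → 3-byte form E3 BB 80 at offsets 0–2.
U+FCCA → 3-byte form EF B3 8A at offsets 3–5.
U+109CCC → 4-byte form F4 89 B3 8C at offsets 6–9.
U+FB33B → 4-byte form F3 BB 8C BB at offsets 10–13.
Offset 12 falls in char 4's range; it's byte 3 of F3 BB 8C BB = 0x8C.

0x8C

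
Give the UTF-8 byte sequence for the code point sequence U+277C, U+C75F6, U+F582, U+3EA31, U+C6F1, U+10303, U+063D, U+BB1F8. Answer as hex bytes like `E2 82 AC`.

U+277C: 3-byte form → E2 9D BC.
U+C75F6: 4-byte form → F3 87 97 B6.
U+F582: 3-byte form → EF 96 82.
U+3EA31: 4-byte form → F0 BE A8 B1.
U+C6F1: 3-byte form → EC 9B B1.
U+10303: 4-byte form → F0 90 8C 83.
U+063D: 2-byte form → D8 BD.
U+BB1F8: 4-byte form → F2 BB 87 B8.
Concatenated (27 bytes): E2 9D BC F3 87 97 B6 EF 96 82 F0 BE A8 B1 EC 9B B1 F0 90 8C 83 D8 BD F2 BB 87 B8.

E2 9D BC F3 87 97 B6 EF 96 82 F0 BE A8 B1 EC 9B B1 F0 90 8C 83 D8 BD F2 BB 87 B8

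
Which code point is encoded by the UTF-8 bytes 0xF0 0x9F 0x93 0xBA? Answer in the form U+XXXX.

Leading byte 0xF0 = 11110000 matches 11110xxx → 4-byte sequence.
Byte 1: 0xF0 = 11110000, payload 000 (3 bits).
Byte 2: 0x9F = 10011111 (10xxxxxx ✓), payload 011111.
Byte 3: 0x93 = 10010011 (10xxxxxx ✓), payload 010011.
Byte 4: 0xBA = 10111010 (10xxxxxx ✓), payload 111010.
Concatenate: 000011111010011111010 = 0x1F4FA (21 bits → U+1F4FA).

U+1F4FA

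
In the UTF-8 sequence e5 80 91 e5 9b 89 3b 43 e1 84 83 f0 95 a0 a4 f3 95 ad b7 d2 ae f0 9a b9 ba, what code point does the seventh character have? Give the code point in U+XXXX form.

U+D5B77

Offset 0: leading byte 0xE5 = 11100101 → 3-byte char #1 = E5 80 91.
Offset 3: leading byte 0xE5 = 11100101 → 3-byte char #2 = E5 9B 89.
Offset 6: leading byte 0x3B = 00111011 → 1-byte char #3 = 3B.
Offset 7: leading byte 0x43 = 01000011 → 1-byte char #4 = 43.
Offset 8: leading byte 0xE1 = 11100001 → 3-byte char #5 = E1 84 83.
Offset 11: leading byte 0xF0 = 11110000 → 4-byte char #6 = F0 95 A0 A4.
Offset 15: leading byte 0xF3 = 11110011 → 4-byte char #7 = F3 95 AD B7.
Leading byte 0xF3 = 11110011 matches 11110xxx → 4-byte sequence.
Byte 1: 0xF3 = 11110011, payload 011 (3 bits).
Byte 2: 0x95 = 10010101 (10xxxxxx ✓), payload 010101.
Byte 3: 0xAD = 10101101 (10xxxxxx ✓), payload 101101.
Byte 4: 0xB7 = 10110111 (10xxxxxx ✓), payload 110111.
Concatenate: 011010101101101110111 = 0xD5B77 (21 bits → U+D5B77).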